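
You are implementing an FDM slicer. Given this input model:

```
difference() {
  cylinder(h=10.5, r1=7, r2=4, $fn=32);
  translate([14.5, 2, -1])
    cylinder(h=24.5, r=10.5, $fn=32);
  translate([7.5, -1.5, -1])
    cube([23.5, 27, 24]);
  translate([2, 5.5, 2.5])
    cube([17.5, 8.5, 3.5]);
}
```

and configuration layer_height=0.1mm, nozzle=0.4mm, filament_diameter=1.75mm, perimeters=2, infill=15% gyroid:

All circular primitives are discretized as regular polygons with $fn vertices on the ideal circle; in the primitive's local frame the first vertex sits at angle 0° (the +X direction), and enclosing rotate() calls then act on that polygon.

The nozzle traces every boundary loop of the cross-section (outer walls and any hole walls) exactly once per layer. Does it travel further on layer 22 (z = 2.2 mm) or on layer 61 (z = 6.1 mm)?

layer 22 (z = 2.2 mm)

Layer 22 (z = 2.2): the cone contributes a regular 32-gon of circumradius 6.371 (interpolated between r1=7 and r2=4 at t=0.210) (perimeter = 2·32·6.371·sin(180°/32) = 39.97 mm); the r=10.5 cylinder at (14.5, 2) gives a regular 32-gon of circumradius 10.5 (constant along its height) (perimeter = 2·32·10.500·sin(180°/32) = 65.87 mm); the cube at (7.5, -1.5) (footprint 23.5×27) is included at this height (perimeter 101.00 mm); the cube at (2, 5.5) is not intersected at this z (z outside [2.5, 6]); After the difference (first − rest): starting from the cone, the r=10.5 cylinder at (14.5, 2) partially overlaps it — only the 11.76 mm² overlap (of its 344.14 mm²) is removed, clipping the outline; the 23.5×27 cube at (7.5, -1.5) misses the remaining region (no effect) — boundary = 39.55 mm. So its perimeter = 39.55 mm. Layer 61 (z = 6.1): the cone: at t=0.581 of its height the radius interpolates to r₁+(r₂−r₁)t = 5.257, giving a regular 32-gon of that circumradius (perimeter = 2·32·5.257·sin(180°/32) = 32.98 mm); the cylinder at (14.5, 2): section is a regular 32-gon, circumradius r=10.5 (perimeter = 2·32·10.500·sin(180°/32) = 65.87 mm); the 23.5×27 cube at (7.5, -1.5) contributes its full rectangle (perimeter 101.00 mm); the cube at (2, 5.5) is not intersected at this z (z outside [2.5, 6]); After the difference (first − rest): starting from the cone, the r=10.5 cylinder at (14.5, 2) partially overlaps it — only the 3.83 mm² overlap (of its 344.14 mm²) is removed, clipping the outline; the 23.5×27 cube at (7.5, -1.5) misses the remaining region (no effect) — boundary = 32.77 mm. So its perimeter = 32.77 mm. Layer 22 is larger (39.55 vs 32.77 mm).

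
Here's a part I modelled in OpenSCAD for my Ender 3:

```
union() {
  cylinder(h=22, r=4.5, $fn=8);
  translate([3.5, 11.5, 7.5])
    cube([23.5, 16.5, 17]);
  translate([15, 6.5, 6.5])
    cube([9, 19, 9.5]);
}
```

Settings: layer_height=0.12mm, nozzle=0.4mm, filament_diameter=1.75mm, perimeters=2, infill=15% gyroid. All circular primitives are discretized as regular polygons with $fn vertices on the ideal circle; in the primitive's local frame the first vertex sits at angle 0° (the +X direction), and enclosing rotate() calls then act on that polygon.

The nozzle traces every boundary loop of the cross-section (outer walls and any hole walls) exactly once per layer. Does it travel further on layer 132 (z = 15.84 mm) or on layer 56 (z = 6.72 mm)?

layer 132 (z = 15.84 mm)

Layer 132 (z = 15.84): the r=4.5 cylinder gives a regular 8-gon of circumradius 4.5 (constant along its height) (perimeter = 2·8·4.500·sin(180°/8) = 27.55 mm); the cube at (3.5, 11.5) (footprint 23.5×16.5) is included at this height (perimeter 80.00 mm); the cube at (15, 6.5) is present — its section is the full 9×19 rectangle (perimeter 56.00 mm); Combining (union): the regions partially overlap (shared area 126.00 mm²), so the edge portions inside another operand are dropped and the merged outline is re-measured after clipping — boundary = 117.55 mm. So its perimeter = 117.55 mm. Layer 56 (z = 6.72): the r=4.5 cylinder contributes a regular 8-gon of circumradius 4.5 (perimeter = 2·8·4.500·sin(180°/8) = 27.55 mm); the cube at (3.5, 11.5) is not intersected at this z (z outside [7.5, 24.5]); the 9×19 cube at (15, 6.5) contributes its full rectangle (perimeter 56.00 mm); Combining (union): the 2 present regions are separate (no shared area or edge), so areas and boundary lengths simply add and each stays a separate island — boundary = 83.55 mm. So its perimeter = 83.55 mm. Layer 132 is larger (117.55 vs 83.55 mm).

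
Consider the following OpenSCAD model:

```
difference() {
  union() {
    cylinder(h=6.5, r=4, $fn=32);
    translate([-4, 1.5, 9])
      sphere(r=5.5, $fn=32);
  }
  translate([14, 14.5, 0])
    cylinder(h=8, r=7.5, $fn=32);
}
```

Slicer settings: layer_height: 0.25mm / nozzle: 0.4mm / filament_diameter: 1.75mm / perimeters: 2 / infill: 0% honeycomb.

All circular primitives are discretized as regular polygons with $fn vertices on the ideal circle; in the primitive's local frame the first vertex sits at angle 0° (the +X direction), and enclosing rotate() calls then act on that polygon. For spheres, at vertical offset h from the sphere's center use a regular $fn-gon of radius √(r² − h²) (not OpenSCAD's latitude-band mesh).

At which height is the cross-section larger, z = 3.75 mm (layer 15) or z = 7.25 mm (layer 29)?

layer 29 (z = 7.25 mm)

Layer 15 (z = 3.75): the r=4 cylinder gives a regular 32-gon of circumradius 4 (constant along its height) (area = (32/2)·4.000²·sin(360°/32) = 49.94 mm²); the r=5.5 sphere at (-4, 1.5) slices to a regular 32-gon of circumradius 1.639 (√(r²−h²) with h=5.25 from center) (area = (32/2)·1.639²·sin(360°/32) = 8.39 mm²); Merging all regions: the regions partially overlap — summed areas 58.33 mm² minus the doubly-counted overlap 2.94 mm² gives 55.40 mm² — area = 55.40 mm²; the r=7.5 cylinder at (14, 14.5) gives a regular 32-gon of circumradius 7.5 (constant along its height) (area = (32/2)·7.500²·sin(360°/32) = 175.58 mm²); Subtracting the remaining from the first: starting from that combined region (55.40 mm²), the r=7.5 cylinder at (14, 14.5) misses the remaining region (no effect) — area = 55.40 mm². So its area = 55.40 mm². Layer 29 (z = 7.25): the cylinder is absent (z outside [0, 6.5]); the r=5.5 sphere at (-4, 1.5) slices to a regular 32-gon of circumradius 5.214 (√(r²−h²) with h=1.75 from center) (area = (32/2)·5.214²·sin(360°/32) = 84.86 mm²); Merging all regions: only the r=5.5 sphere at (-4, 1.5) is present, so the union is just that shape — area = 84.86 mm²; the r=7.5 cylinder at (14, 14.5) gives a regular 32-gon of circumradius 7.5 (constant along its height) (area = (32/2)·7.500²·sin(360°/32) = 175.58 mm²); After the difference (first − rest): starting from the result so far (84.86 mm²), the r=7.5 cylinder at (14, 14.5) misses the remaining region (no effect) — area = 84.86 mm². So its area = 84.86 mm². Layer 29 is larger (84.86 vs 55.40 mm²).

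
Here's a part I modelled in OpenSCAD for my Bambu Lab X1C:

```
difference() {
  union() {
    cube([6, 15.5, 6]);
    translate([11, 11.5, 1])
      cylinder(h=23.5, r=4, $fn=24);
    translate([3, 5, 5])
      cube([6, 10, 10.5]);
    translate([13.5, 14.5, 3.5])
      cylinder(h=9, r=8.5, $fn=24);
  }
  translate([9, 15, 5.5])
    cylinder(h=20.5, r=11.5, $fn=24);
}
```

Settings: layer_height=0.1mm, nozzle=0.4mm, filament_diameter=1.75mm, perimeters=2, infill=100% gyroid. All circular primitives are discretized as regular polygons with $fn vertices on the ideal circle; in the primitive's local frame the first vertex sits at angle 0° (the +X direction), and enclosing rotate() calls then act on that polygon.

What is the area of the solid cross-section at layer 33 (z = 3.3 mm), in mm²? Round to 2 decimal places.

At z = 3.3 mm: the 6×15.5 cube contributes its full rectangle (area 93.00 mm²); the cylinder at (11, 11.5): section is a regular 24-gon, circumradius r=4 (area = (24/2)·4.000²·sin(360°/24) = 49.69 mm²); the cube at (3, 5) does not reach this height (z outside [5, 15.5]); the cylinder at (13.5, 14.5) is not intersected at this z (z outside [3.5, 12.5]); Combining (union): the 2 present regions are separate (no shared area or edge), so areas and boundary lengths simply add and each stays a separate island — area = 142.69 mm²; the cylinder at (9, 15) does not reach this height (z outside [5.5, 26]); Taking the first minus the rest: none of the subtracted shapes is present at this height, so that combined region is unchanged — area = 142.69 mm². Overall, the cross-section has 2 separate islands. Net area = 142.69 mm².

142.69 mm²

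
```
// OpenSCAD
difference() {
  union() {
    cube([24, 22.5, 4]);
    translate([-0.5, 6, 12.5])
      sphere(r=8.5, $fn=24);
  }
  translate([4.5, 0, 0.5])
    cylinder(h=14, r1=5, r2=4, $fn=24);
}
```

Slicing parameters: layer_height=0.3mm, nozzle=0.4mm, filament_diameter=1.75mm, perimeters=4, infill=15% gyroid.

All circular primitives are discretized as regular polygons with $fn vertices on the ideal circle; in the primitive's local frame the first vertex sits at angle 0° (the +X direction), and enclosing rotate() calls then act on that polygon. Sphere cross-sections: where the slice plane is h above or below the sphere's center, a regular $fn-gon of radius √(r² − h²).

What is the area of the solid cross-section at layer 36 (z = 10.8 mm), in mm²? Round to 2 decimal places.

At z = 10.8 mm: the cube is absent (z outside [0, 4]); the r=8.5 sphere at (-0.5, 6) slices to a regular 24-gon of circumradius 8.328 (√(r²−h²) with h=1.7 from center) (area = (24/2)·8.328²·sin(360°/24) = 215.42 mm²); Merging all regions: only the r=8.5 sphere at (-0.5, 6) is present, so the union is just that shape — area = 215.42 mm²; the cone at (4.5, 0) contributes a regular 24-gon of circumradius 4.264 (interpolated between r1=5 and r2=4 at t=0.736) (area = (24/2)·4.264²·sin(360°/24) = 56.48 mm²); Subtracting the remaining from the first: starting from that combined region (215.42 mm²), the cone at (4.5, 0) partially overlaps it — only the 29.05 mm² overlap (of its 56.48 mm²) is removed, clipping the outline — area = 186.37 mm². Overall, the cross-section is a single solid region. Net area = 186.37 mm².

186.37 mm²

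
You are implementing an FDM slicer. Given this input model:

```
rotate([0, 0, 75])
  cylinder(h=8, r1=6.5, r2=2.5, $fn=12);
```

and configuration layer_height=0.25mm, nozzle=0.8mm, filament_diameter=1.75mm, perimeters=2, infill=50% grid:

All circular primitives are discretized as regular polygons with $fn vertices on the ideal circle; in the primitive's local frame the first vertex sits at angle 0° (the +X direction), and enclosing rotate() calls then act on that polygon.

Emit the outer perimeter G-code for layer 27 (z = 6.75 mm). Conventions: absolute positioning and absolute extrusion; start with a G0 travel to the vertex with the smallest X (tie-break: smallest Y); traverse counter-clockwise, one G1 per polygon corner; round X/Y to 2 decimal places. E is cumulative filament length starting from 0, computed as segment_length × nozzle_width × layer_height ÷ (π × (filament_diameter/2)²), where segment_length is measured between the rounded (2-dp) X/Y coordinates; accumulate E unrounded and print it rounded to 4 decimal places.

At z = 6.75 mm: the cone (r1=6.5→r2=2.5) has section circumradius 3.125 here — a regular 12-gon; (whole slice rotated 75° about Z — lengths, areas and connectivity unchanged). The outline is a single polygon with 12 vertices. Extrusion per mm of travel: 0.8 × 0.25 / (π × 0.875²) = 0.083150. Accumulating E over each segment gives final E = 1.6147.

G0 X-3.02 Y-0.81 Z6.75
G1 X-2.21 Y-2.21 E0.1345
G1 X-0.81 Y-3.02 E0.2690
G1 X0.81 Y-3.02 E0.4037
G1 X2.21 Y-2.21 E0.5382
G1 X3.02 Y-0.81 E0.6727
G1 X3.02 Y0.81 E0.8074
G1 X2.21 Y2.21 E0.9419
G1 X0.81 Y3.02 E1.0763
G1 X-0.81 Y3.02 E1.2111
G1 X-2.21 Y2.21 E1.3455
G1 X-3.02 Y0.81 E1.4800
G1 X-3.02 Y-0.81 E1.6147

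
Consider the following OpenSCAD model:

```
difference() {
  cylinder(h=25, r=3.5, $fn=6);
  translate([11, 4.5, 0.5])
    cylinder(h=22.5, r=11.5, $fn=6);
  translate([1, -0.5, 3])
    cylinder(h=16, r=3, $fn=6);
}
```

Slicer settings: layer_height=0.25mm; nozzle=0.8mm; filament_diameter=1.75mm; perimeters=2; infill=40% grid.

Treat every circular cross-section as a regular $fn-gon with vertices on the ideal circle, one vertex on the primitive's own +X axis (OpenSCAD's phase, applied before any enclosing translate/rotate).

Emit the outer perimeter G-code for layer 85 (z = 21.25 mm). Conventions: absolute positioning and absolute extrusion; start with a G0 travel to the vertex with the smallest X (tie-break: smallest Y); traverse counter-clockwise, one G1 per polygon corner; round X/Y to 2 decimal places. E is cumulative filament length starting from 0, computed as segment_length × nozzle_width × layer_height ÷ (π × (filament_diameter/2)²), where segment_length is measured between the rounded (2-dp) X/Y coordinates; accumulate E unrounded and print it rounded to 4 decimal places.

G0 X-3.50 Y0.00 Z21.25
G1 X-1.75 Y-3.03 E0.2909
G1 X1.75 Y-3.03 E0.5820
G1 X2.80 Y-1.21 E0.7567
G1 X0.35 Y3.03 E1.1639
G1 X-1.75 Y3.03 E1.3385
G1 X-3.50 Y0.00 E1.6294

At z = 21.25 mm: the r=3.5 cylinder contributes a regular 6-gon of circumradius 3.5; the cylinder at (11, 4.5): section is a regular 6-gon, circumradius r=11.5; the cylinder at (1, -0.5) is not intersected at this z (z outside [3, 19]); Taking the first minus the rest: starting from the r=3.5 cylinder, the r=11.5 cylinder at (11, 4.5) partially overlaps it — only the 5.10 mm² overlap (of its 343.60 mm²) is removed, clipping the outline — 1 connected region. The outline is a single polygon with 6 vertices. Extrusion per mm of travel: 0.8 × 0.25 / (π × 0.875²) = 0.083150. Accumulating E over each segment gives final E = 1.6294.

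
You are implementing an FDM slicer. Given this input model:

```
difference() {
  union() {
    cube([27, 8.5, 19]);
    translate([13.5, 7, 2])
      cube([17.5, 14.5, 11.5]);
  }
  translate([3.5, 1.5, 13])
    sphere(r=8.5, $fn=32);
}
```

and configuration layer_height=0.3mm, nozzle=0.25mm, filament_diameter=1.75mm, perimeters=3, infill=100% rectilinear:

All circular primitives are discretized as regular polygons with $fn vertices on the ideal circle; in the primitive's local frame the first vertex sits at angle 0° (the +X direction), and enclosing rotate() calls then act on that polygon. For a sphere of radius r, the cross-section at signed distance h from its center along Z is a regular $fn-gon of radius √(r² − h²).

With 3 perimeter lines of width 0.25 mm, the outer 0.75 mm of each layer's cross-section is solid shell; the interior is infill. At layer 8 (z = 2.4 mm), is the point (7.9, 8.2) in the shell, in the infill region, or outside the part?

shell

At z = 2.4 mm: the cube is present — its section is the full 27×8.5 rectangle; the cube at (13.5, 7) is present — its section is the full 17.5×14.5 rectangle; Combining (union): the regions partially overlap (shared area 20.25 mm²), so overlapping operands fuse into one piece — 1 connected region; the sphere at (3.5, 1.5) is absent (|z−center|=10.600 > r=8.5); After the difference (first − rest): none of the subtracted shapes is present at this height, so the result so far is unchanged — 1 connected region. Overall, the cross-section is a single solid region. The nearest boundary edge runs (0.00, 8.50)→(13.50, 8.50); distance from the point to it = 0.30 mm. The point is inside the cross-section, 0.30 mm from the nearest boundary — within the 0.75 mm shell band (3 × 0.25).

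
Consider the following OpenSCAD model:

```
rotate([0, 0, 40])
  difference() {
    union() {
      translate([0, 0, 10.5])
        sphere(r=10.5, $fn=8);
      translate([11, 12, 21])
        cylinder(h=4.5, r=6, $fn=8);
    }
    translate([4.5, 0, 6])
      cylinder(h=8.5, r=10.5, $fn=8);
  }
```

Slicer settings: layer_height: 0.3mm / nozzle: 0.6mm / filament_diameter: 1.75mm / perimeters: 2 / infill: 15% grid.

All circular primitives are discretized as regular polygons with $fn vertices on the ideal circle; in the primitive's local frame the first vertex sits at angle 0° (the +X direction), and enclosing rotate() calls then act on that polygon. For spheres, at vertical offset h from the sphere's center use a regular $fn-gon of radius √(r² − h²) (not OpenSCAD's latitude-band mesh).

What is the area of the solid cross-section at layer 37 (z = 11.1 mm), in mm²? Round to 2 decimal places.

89.72 mm²

At z = 11.1 mm: the sphere: section is a regular 8-gon, circumradius = √(r²−h²) = √(10.5²−0.6²) = 10.483 (area = (8/2)·10.483²·sin(360°/8) = 310.82 mm²); the cylinder at (11, 12) is absent (z outside [21, 25.5]); Taking the union: only the r=10.5 sphere is present, so the union is just that shape — area = 310.82 mm²; the r=10.5 cylinder at (4.5, 0) gives a regular 8-gon of circumradius 10.5 (constant along its height) (area = (8/2)·10.500²·sin(360°/8) = 311.83 mm²); After the difference (first − rest): starting from that combined region (310.82 mm²), the r=10.5 cylinder at (4.5, 0) partially overlaps it — only the 221.10 mm² overlap (of its 311.83 mm²) is removed, clipping the outline — area = 89.72 mm²; (whole slice rotated 40° about Z — lengths, areas and connectivity unchanged). Overall, the cross-section is a single solid region. Net area = 89.72 mm².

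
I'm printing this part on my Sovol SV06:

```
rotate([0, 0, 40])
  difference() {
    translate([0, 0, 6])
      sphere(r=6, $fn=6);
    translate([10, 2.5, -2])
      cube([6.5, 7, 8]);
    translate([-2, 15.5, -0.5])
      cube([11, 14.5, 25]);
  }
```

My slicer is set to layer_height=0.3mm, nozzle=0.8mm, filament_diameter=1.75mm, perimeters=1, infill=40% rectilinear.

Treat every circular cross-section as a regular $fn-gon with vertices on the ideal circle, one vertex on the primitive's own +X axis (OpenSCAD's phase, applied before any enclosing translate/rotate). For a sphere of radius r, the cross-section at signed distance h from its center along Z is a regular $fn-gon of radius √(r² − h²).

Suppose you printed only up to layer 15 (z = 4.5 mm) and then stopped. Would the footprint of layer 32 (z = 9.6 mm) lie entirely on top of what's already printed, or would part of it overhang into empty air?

Compare the two slices. At z = 4.5: the sphere: section is a regular 6-gon, circumradius = √(r²−h²) = √(6²−1.5²) = 5.809 (area = (6/2)·5.809²·sin(360°/6) = 87.69 mm²); the cube at (10, 2.5) is present — its section is the full 6.5×7 rectangle (area 45.50 mm²); the cube at (-2, 15.5) (footprint 11×14.5) is included at this height (area 159.50 mm²); Taking the first minus the rest: starting from the r=6 sphere (87.69 mm²), the 6.5×7 cube at (10, 2.5) misses the remaining region (no effect); the 11×14.5 cube at (-2, 15.5) misses the remaining region (no effect) — area = 87.69 mm²; (whole slice rotated 40° about Z — lengths, areas and connectivity unchanged). At z = 9.6: the r=6 sphere contributes a regular 6-gon of circumradius √(6²−3.6²) = 4.800 (area = (6/2)·4.800²·sin(360°/6) = 59.86 mm²); the cube at (10, 2.5) is not intersected at this z (z outside [-2, 6]); the cube at (-2, 15.5) is present — its section is the full 11×14.5 rectangle (area 159.50 mm²); Subtracting the remaining from the first: starting from the r=6 sphere (59.86 mm²), the 11×14.5 cube at (-2, 15.5) misses the remaining region (no effect) — area = 59.86 mm²; (whole slice rotated 40° about Z — lengths, areas and connectivity unchanged). Checking containment: the cross-section at z = 9.6 is a subset of the cross-section at z = 4.5.

entirely on top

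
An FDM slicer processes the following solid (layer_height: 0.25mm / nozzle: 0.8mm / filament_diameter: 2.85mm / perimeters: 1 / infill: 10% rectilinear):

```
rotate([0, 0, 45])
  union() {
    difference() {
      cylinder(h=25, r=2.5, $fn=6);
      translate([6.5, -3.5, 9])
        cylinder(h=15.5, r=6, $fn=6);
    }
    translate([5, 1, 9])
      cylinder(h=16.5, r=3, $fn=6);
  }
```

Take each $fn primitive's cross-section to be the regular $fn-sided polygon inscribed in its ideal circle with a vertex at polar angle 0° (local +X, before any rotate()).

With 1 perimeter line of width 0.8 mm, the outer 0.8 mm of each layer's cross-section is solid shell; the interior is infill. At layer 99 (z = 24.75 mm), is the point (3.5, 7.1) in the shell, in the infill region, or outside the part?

outside

At z = 24.75 mm: the r=2.5 cylinder contributes a regular 6-gon of circumradius 2.5; the cylinder at (6.5, -3.5) is absent (z outside [9, 24.5]); Subtracting the remaining from the first: none of the subtracted shapes is present at this height, so the r=2.5 cylinder is unchanged — 1 connected region; the cylinder at (5, 1): section is a regular 6-gon, circumradius r=3; Combining (union): the 2 present regions are separate (no shared area or edge), so areas and boundary lengths simply add and each stays a separate island — 2 connected regions; (whole slice rotated 45° about Z — lengths, areas and connectivity unchanged). Overall, the cross-section has 2 separate islands. Undo the 45° rotation: the query point maps to (7.495, 2.546) in the un-rotated model frame. The nearest boundary edge runs (6.50, 3.60)→(8.00, 1.00); distance from the point to it = 0.34 mm. The point is not inside any of the regions above, so it lies outside the cross-section (0.34 mm from the nearest boundary).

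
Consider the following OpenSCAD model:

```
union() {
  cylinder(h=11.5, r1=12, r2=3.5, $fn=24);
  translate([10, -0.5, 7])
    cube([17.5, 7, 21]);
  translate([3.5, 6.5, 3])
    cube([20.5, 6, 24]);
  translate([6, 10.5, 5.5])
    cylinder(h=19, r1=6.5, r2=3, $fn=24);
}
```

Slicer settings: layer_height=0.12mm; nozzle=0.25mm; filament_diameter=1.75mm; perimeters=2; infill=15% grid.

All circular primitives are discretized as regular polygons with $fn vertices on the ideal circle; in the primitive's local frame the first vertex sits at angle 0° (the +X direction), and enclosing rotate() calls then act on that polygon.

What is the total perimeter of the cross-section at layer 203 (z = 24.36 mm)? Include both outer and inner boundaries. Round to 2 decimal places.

74.81 mm

At z = 24.36 mm: the cone is absent (z outside [0, 11.5]); the 17.5×7 cube at (10, -0.5) contributes its full rectangle (perimeter 49.00 mm); the cube at (3.5, 6.5) (footprint 20.5×6) is included at this height (perimeter 53.00 mm); the cone at (6, 10.5): at t=0.993 of its height the radius interpolates to r₁+(r₂−r₁)t = 3.026, giving a regular 24-gon of that circumradius (perimeter = 2·24·3.026·sin(180°/24) = 18.96 mm); Taking the union: the regions partially overlap (shared area 24.13 mm²), so the edge portions inside another operand are dropped and the merged outline is re-measured after clipping — boundary = 74.81 mm. Overall, the cross-section is a single solid region. Total boundary length (outer) = 74.81 mm.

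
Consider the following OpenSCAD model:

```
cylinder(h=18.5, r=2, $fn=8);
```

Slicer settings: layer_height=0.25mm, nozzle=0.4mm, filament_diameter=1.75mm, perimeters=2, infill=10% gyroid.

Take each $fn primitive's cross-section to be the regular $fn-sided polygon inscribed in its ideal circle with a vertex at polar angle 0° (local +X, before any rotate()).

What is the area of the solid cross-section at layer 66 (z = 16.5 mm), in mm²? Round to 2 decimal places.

At z = 16.5 mm: the cylinder: section is a regular 8-gon, circumradius r=2 (area = (8/2)·2.000²·sin(360°/8) = 11.31 mm²). Overall, the cross-section is a single solid region. Net area = 11.31 mm².

11.31 mm²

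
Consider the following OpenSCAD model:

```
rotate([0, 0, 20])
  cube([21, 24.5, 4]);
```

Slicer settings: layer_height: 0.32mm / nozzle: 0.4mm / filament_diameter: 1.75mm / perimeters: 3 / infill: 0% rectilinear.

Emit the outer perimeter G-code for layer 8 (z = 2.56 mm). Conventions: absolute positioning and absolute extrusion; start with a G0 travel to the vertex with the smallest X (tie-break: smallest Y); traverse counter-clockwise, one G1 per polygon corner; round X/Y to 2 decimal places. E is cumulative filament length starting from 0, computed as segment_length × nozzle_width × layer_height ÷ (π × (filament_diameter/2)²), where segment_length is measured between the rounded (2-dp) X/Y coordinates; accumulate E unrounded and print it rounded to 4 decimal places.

At z = 2.56 mm: the cube is present — its section is the full 21×24.5 rectangle; (rotated 20° about Z; rotation is an isometry so areas/perimeters/island counts are preserved). The outline is a single polygon with 4 vertices. Extrusion per mm of travel: 0.4 × 0.32 / (π × 0.875²) = 0.053216. Accumulating E over each segment gives final E = 4.8420.

G0 X-8.38 Y23.02 Z2.56
G1 X0.00 Y0.00 E1.3037
G1 X19.73 Y7.18 E2.4210
G1 X11.35 Y30.20 E3.7247
G1 X-8.38 Y23.02 E4.8420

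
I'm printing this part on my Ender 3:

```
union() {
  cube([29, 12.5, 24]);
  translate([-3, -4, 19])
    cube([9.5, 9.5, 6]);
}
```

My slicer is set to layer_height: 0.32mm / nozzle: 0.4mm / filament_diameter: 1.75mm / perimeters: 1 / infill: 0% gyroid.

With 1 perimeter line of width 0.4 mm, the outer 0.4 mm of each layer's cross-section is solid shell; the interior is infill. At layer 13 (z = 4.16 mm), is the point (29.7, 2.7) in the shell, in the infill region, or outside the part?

outside

At z = 4.16 mm: the cube (footprint 29×12.5) is included at this height; the cube at (-3, -4) is absent (z outside [19, 25]); Merging all regions: only the 29×12.5 cube is present, so the union is just that shape — 1 connected region. Overall, the cross-section is a single solid region. The nearest boundary edge runs (29.00, 0.00)→(29.00, 12.50); distance from the point to it = 0.70 mm. The point is not inside any of the regions above, so it lies outside the cross-section (0.70 mm from the nearest boundary).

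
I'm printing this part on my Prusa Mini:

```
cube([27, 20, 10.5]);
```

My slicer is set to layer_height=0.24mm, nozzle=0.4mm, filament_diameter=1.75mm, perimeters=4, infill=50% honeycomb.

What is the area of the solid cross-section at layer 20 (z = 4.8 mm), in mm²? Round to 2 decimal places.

540.00 mm²

At z = 4.8 mm: the cube (footprint 27×20) is included at this height (area 540.00 mm²). Overall, the cross-section is a single solid region. Net area = 540.00 mm².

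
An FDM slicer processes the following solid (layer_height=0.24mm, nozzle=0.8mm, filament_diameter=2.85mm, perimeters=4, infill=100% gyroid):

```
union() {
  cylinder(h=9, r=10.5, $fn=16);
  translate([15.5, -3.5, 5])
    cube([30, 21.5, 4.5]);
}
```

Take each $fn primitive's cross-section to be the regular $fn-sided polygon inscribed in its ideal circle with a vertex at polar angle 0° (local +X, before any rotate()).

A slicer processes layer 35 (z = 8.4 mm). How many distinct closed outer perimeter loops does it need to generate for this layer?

At z = 8.4 mm: the r=10.5 cylinder gives a regular 16-gon of circumradius 10.5 (constant along its height); the cube at (15.5, -3.5) (footprint 30×21.5) is included at this height; Taking the union: the 2 present regions are separate (no shared area or edge), so areas and boundary lengths simply add and each stays a separate island — 2 connected regions. The result has 2 disconnected regions.

2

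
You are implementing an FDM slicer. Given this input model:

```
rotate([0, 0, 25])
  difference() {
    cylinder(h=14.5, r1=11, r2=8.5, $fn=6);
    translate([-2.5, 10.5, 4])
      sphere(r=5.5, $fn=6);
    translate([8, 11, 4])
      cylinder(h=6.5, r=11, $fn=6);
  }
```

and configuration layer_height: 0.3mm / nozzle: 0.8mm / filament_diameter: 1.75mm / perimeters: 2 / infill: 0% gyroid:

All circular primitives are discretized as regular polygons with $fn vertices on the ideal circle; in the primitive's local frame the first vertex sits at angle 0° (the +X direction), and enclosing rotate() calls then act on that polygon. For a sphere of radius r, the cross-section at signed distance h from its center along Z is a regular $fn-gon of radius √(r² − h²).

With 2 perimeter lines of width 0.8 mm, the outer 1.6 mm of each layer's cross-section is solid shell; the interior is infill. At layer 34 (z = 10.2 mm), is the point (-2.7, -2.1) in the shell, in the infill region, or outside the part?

infill

At z = 10.2 mm: the cone contributes a regular 6-gon of circumradius 9.241 (interpolated between r1=11 and r2=8.5 at t=0.703); the sphere at (-2.5, 10.5) does not reach this height (|z−center|=6.200 > r=5.5); the cylinder at (8, 11): section is a regular 6-gon, circumradius r=11; After the difference (first − rest): starting from the cone, the r=11 cylinder at (8, 11) partially overlaps it — only the 38.46 mm² overlap (of its 314.37 mm²) is removed, clipping the outline — 1 connected region; (whole slice rotated 25° about Z — lengths, areas and connectivity unchanged). Overall, the cross-section is a single solid region. Undo the 25° rotation: the query point maps to (-3.335, -0.762) in the un-rotated model frame. The nearest boundary edge runs (-4.62, -8.00)→(-9.24, 0.00); distance from the point to it = 4.73 mm. The point is inside the cross-section and 4.73 mm from the nearest boundary — more than the 1.6 mm shell width (2 × 0.8), so it's in the infill interior.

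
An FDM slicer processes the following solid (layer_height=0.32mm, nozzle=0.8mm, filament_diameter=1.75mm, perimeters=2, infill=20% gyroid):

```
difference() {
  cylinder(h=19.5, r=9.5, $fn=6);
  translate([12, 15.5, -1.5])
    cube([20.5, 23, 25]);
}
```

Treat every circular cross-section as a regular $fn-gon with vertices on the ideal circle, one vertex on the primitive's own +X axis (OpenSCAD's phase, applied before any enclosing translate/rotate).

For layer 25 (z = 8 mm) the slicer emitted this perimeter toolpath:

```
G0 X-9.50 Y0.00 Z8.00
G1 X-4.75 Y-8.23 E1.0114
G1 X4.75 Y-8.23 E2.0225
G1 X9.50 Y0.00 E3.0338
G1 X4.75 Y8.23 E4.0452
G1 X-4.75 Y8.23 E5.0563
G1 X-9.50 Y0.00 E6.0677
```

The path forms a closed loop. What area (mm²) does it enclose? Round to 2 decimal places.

234.56 mm²

Apply the shoelace formula to the sequence of (X, Y) vertices; enclosed area = 234.56 mm².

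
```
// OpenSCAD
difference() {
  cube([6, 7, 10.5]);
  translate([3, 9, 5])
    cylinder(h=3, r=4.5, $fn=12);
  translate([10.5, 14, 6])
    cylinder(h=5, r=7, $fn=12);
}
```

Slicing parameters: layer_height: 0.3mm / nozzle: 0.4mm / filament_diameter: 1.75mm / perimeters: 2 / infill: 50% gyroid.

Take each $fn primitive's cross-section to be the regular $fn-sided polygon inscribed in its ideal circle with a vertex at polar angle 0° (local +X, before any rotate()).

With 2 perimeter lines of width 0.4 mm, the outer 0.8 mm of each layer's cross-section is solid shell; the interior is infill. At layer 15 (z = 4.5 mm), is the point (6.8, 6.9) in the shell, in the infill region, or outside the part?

At z = 4.5 mm: the cube is present — its section is the full 6×7 rectangle; the cylinder at (3, 9) is absent (z outside [5, 8]); the cylinder at (10.5, 14) is not intersected at this z (z outside [6, 11]); Subtracting the remaining from the first: none of the subtracted shapes is present at this height, so the 6×7 cube is unchanged — 1 connected region. Overall, the cross-section is a single solid region. The nearest boundary edge runs (6.00, 0.00)→(6.00, 7.00); distance from the point to it = 0.80 mm. The point is not inside any of the regions above, so it lies outside the cross-section (0.80 mm from the nearest boundary).

outside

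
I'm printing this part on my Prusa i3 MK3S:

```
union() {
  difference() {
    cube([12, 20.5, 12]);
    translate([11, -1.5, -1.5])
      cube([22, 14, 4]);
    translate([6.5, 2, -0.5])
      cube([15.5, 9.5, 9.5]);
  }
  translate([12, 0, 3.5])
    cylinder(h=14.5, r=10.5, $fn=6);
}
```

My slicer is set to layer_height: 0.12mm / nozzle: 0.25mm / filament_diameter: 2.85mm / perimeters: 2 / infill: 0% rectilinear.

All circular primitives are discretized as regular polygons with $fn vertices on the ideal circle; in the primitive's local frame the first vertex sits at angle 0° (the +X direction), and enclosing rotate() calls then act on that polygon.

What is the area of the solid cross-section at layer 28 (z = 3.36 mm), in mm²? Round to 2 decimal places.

193.75 mm²

At z = 3.36 mm: the cube is present — its section is the full 12×20.5 rectangle (area 246.00 mm²); the cube at (11, -1.5) is absent (z outside [-1.5, 2.5]); the 15.5×9.5 cube at (6.5, 2) contributes its full rectangle (area 147.25 mm²); After the difference (first − rest): starting from the 12×20.5 cube (246.00 mm²), the 15.5×9.5 cube at (6.5, 2) partially overlaps it — only the 52.25 mm² overlap (of its 147.25 mm²) is removed, clipping the outline — area = 193.75 mm²; the cylinder at (12, 0) does not reach this height (z outside [3.5, 18]); Taking the union: only the result so far is present, so the union is just that shape — area = 193.75 mm². Overall, the cross-section is a single solid region. Net area = 193.75 mm².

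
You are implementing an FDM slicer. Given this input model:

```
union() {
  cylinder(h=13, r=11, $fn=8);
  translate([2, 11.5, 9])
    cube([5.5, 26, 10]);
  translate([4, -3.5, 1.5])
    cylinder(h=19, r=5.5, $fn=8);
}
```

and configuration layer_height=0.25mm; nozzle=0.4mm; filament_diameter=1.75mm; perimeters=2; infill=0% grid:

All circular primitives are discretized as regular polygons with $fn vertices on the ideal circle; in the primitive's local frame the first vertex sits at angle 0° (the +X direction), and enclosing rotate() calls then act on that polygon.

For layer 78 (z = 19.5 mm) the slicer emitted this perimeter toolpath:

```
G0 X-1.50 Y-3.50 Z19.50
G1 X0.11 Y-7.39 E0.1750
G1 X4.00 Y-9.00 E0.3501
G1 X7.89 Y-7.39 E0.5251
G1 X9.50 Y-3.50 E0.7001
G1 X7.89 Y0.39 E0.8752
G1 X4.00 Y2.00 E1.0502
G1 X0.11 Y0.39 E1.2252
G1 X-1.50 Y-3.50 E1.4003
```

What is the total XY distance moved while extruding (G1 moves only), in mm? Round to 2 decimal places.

33.68 mm

Sum the Euclidean lengths of each G1 segment: total = 33.68 mm.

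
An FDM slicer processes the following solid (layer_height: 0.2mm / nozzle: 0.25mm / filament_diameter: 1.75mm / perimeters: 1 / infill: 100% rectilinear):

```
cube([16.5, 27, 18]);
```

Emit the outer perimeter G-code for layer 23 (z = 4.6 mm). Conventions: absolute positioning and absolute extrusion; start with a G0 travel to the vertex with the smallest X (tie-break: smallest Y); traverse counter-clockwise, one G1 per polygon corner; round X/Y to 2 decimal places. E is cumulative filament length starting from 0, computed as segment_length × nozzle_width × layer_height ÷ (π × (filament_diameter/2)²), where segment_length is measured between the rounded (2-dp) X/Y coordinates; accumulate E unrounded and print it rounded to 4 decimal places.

At z = 4.6 mm: the 16.5×27 cube contributes its full rectangle. The outline is a single polygon with 4 vertices. Extrusion per mm of travel: 0.25 × 0.2 / (π × 0.875²) = 0.020788. Accumulating E over each segment gives final E = 1.8085.

G0 X0.00 Y0.00 Z4.60
G1 X16.50 Y0.00 E0.3430
G1 X16.50 Y27.00 E0.9043
G1 X0.00 Y27.00 E1.2473
G1 X0.00 Y0.00 E1.8085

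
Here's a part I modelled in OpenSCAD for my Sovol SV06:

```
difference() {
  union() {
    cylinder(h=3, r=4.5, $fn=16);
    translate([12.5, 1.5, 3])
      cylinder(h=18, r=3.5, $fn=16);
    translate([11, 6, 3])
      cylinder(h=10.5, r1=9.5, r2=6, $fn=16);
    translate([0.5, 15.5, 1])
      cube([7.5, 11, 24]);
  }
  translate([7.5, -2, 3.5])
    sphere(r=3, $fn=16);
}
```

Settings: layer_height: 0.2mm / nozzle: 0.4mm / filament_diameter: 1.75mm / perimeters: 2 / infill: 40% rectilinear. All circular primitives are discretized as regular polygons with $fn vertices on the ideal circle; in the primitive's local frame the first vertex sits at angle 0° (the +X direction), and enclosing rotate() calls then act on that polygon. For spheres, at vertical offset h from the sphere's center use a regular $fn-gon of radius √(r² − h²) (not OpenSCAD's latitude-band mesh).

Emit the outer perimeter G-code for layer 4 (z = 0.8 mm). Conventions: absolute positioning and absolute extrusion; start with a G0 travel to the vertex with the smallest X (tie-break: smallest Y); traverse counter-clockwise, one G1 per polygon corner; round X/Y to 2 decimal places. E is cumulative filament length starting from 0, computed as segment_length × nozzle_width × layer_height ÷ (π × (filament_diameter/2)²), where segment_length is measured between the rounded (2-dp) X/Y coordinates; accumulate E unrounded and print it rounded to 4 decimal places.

At z = 0.8 mm: the r=4.5 cylinder contributes a regular 16-gon of circumradius 4.5; the cylinder at (12.5, 1.5) does not reach this height (z outside [3, 21]); the cone at (11, 6) does not reach this height (z outside [3, 13.5]); the cube at (0.5, 15.5) does not reach this height (z outside [1, 25]); Merging all regions: only the r=4.5 cylinder is present, so the union is just that shape — 1 connected region; the r=3 sphere at (7.5, -2) slices to a regular 16-gon of circumradius 1.308 (√(r²−h²) with h=2.7 from center); Taking the first minus the rest: starting from that combined region, the r=3 sphere at (7.5, -2) misses the remaining region (no effect) — 1 connected region. The outline is a single polygon with 16 vertices. Extrusion per mm of travel: 0.4 × 0.2 / (π × 0.875²) = 0.033260. Accumulating E over each segment gives final E = 0.9344.

G0 X-4.50 Y0.00 Z0.80
G1 X-4.16 Y-1.72 E0.0583
G1 X-3.18 Y-3.18 E0.1168
G1 X-1.72 Y-4.16 E0.1753
G1 X0.00 Y-4.50 E0.2336
G1 X1.72 Y-4.16 E0.2919
G1 X3.18 Y-3.18 E0.3504
G1 X4.16 Y-1.72 E0.4089
G1 X4.50 Y0.00 E0.4672
G1 X4.16 Y1.72 E0.5255
G1 X3.18 Y3.18 E0.5840
G1 X1.72 Y4.16 E0.6425
G1 X0.00 Y4.50 E0.7008
G1 X-1.72 Y4.16 E0.7591
G1 X-3.18 Y3.18 E0.8176
G1 X-4.16 Y1.72 E0.8761
G1 X-4.50 Y0.00 E0.9344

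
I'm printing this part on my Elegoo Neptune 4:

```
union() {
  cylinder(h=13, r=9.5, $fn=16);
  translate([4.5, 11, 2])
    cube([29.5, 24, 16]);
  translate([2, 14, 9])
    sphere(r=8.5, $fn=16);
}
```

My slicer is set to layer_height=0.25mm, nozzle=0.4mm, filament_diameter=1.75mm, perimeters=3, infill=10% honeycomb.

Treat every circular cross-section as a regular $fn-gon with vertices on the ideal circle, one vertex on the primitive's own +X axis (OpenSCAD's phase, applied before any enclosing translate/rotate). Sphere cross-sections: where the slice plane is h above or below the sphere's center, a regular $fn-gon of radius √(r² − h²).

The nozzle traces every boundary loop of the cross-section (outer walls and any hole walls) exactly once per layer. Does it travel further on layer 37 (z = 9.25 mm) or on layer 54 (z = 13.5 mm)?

Layer 37 (z = 9.25): the cylinder: section is a regular 16-gon, circumradius r=9.5 (perimeter = 2·16·9.500·sin(180°/16) = 59.31 mm); the cube at (4.5, 11) is present — its section is the full 29.5×24 rectangle (perimeter 107.00 mm); the r=8.5 sphere at (2, 14) contributes a regular 16-gon of circumradius √(8.5²−0.25²) = 8.496 (perimeter = 2·16·8.496·sin(180°/16) = 53.04 mm); Taking the union: the regions partially overlap (shared area 78.28 mm²), so the edge portions inside another operand are dropped and the merged outline is re-measured after clipping — boundary = 165.90 mm. So its perimeter = 165.90 mm. Layer 54 (z = 13.5): the cylinder is not intersected at this z (z outside [0, 13]); the cube at (4.5, 11) is present — its section is the full 29.5×24 rectangle (perimeter 107.00 mm); the r=8.5 sphere at (2, 14) contributes a regular 16-gon of circumradius √(8.5²−4.5²) = 7.211 (perimeter = 2·16·7.211·sin(180°/16) = 45.02 mm); Merging all regions: the regions partially overlap (shared area 35.62 mm²), so the edge portions inside another operand are dropped and the merged outline is re-measured after clipping — boundary = 126.49 mm. So its perimeter = 126.49 mm. Layer 37 is larger (165.90 vs 126.49 mm).

layer 37 (z = 9.25 mm)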